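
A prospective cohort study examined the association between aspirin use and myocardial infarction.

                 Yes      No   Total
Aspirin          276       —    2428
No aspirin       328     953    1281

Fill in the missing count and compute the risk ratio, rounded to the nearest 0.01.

The missing cell is in the exposed row: 2428 − 276 = 2152.
So a = 276, b = 2152, c = 328, d = 953.
RR = [a/(a+b)] / [c/(c+d)] = (276/2428) / (328/1281) = 0.11367/0.25605 = 0.44395

0.44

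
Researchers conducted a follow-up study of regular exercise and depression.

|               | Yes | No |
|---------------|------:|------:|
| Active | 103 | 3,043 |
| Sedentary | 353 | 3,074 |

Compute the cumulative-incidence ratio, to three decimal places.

0.318

Cells: a = 103, b = 3043, c = 353, d = 3074.
Risk in exposed = 103/3146 = 0.03274; risk in unexposed = 353/3427 = 0.10301.
RR = 0.03274 / 0.10301 = 0.31785
The risk is 68% lower among the exposed than among the unexposed.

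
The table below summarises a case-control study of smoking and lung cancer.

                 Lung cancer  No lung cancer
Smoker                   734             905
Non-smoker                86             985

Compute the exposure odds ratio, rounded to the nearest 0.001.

9.289

Cells: a = 734, b = 905, c = 86, d = 985.
OR = (a·d)/(b·c) = (734 × 985) / (905 × 86) = 722990 / 77830 = 9.28935
The odds of lung cancer are about 9.29 times as high in the smoker group.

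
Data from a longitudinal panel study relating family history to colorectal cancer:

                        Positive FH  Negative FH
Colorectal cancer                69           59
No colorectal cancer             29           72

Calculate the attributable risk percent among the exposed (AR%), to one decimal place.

36.0

Reading the table with exposure as columns: a = 69 (Positive FH, case), b = 29 (Positive FH, non-case), c = 59 (Negative FH, case), d = 72.
Risk in exposed = 69/98 = 0.70408; risk in unexposed = 59/131 = 0.45038.
RR = 0.70408/0.45038 = 1.56330
AR% = (RR − 1)/RR × 100 = (1.56330 − 1)/1.56330 × 100 = 36.0327%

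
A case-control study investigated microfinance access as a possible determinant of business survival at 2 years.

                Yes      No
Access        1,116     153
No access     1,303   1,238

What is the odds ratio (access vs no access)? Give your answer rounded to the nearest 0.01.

6.93

Cells: a = 1116, b = 153, c = 1303, d = 1238.
OR = (a·d)/(b·c) = (1116 × 1238) / (153 × 1303) = 1381608 / 199359 = 6.93025
The odds of business survival at 2 years are about 6.93 times as high in the access group.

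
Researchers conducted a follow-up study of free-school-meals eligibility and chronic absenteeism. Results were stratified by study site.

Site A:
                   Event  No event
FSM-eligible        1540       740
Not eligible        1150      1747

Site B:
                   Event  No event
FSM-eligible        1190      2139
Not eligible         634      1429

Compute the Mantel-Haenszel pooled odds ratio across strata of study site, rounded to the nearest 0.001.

OR_MH = Σ(aᵢdᵢ/nᵢ) / Σ(bᵢcᵢ/nᵢ), where nᵢ is the stratum total.
Stratum 1 (Site A): n = 5177; a·d/n = 1540·1747/5177 = 519.6794; b·c/n = 740·1150/5177 = 164.3809
Stratum 2 (Site B): n = 5392; a·d/n = 1190·1429/5392 = 315.3765; b·c/n = 2139·634/5392 = 251.5070
OR_MH = (519.6794 + 315.3765) / (164.3809 + 251.5070) = 835.0558 / 415.8880 = 2.00789

2.008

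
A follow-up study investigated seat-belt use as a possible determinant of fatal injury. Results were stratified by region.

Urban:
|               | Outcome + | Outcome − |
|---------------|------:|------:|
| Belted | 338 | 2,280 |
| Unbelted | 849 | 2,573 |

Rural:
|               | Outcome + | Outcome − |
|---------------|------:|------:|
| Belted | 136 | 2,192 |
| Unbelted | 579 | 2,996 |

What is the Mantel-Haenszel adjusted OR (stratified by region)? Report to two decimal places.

0.40

OR_MH = Σ(aᵢdᵢ/nᵢ) / Σ(bᵢcᵢ/nᵢ), where nᵢ is the stratum total.
Stratum 1 (Urban): n = 6040; a·d/n = 338·2573/6040 = 143.9858; b·c/n = 2280·849/6040 = 320.4834
Stratum 2 (Rural): n = 5903; a·d/n = 136·2996/5903 = 69.0252; b·c/n = 2192·579/5903 = 215.0039
OR_MH = (143.9858 + 69.0252) / (320.4834 + 215.0039) = 213.0110 / 535.4873 = 0.39779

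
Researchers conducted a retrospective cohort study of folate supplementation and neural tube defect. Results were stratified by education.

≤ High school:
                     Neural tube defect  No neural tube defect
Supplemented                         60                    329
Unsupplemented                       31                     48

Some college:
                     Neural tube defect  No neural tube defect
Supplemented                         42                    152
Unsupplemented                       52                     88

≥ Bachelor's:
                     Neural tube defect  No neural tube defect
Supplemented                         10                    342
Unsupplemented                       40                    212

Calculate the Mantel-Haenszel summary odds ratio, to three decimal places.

OR_MH = Σ(aᵢdᵢ/nᵢ) / Σ(bᵢcᵢ/nᵢ), where nᵢ is the stratum total.
Stratum 1 (≤ High school): n = 468; a·d/n = 60·48/468 = 6.1538; b·c/n = 329·31/468 = 21.7927
Stratum 2 (Some college): n = 334; a·d/n = 42·88/334 = 11.0659; b·c/n = 152·52/334 = 23.6647
Stratum 3 (≥ Bachelor's): n = 604; a·d/n = 10·212/604 = 3.5099; b·c/n = 342·40/604 = 22.6490
OR_MH = (6.1538 + 11.0659 + 3.5099) / (21.7927 + 23.6647 + 22.6490) = 20.7296 / 68.1064 = 0.30437

0.304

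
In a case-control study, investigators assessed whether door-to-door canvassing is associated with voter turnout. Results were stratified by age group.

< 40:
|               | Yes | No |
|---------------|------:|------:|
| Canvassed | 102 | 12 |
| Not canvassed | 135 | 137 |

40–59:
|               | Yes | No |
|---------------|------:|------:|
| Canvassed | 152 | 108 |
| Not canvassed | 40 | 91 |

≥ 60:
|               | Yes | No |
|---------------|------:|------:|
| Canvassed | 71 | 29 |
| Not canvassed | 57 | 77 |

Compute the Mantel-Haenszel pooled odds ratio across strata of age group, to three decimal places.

4.256

OR_MH = Σ(aᵢdᵢ/nᵢ) / Σ(bᵢcᵢ/nᵢ), where nᵢ is the stratum total.
Stratum 1 (< 40): n = 386; a·d/n = 102·137/386 = 36.2021; b·c/n = 12·135/386 = 4.1969
Stratum 2 (40–59): n = 391; a·d/n = 152·91/391 = 35.3760; b·c/n = 108·40/391 = 11.0486
Stratum 3 (≥ 60): n = 234; a·d/n = 71·77/234 = 23.3632; b·c/n = 29·57/234 = 7.0641
OR_MH = (36.2021 + 35.3760 + 23.3632) / (4.1969 + 11.0486 + 7.0641) = 94.9413 / 22.3096 = 4.25563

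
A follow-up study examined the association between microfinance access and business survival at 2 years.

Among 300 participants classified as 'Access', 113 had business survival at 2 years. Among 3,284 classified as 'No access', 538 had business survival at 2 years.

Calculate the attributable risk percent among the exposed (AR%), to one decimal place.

56.5

From the description: a = 113, b = 187, c = 538, d = 2746.
Risk in exposed = 113/300 = 0.37667; risk in unexposed = 538/3284 = 0.16382.
RR = 0.37667/0.16382 = 2.29921
AR% = (RR − 1)/RR × 100 = (2.29921 − 1)/2.29921 × 100 = 56.5067%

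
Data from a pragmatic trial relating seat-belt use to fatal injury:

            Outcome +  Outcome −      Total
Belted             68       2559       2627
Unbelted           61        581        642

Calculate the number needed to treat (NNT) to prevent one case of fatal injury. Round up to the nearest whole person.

15

Risk in treated group = 68/2627 = 0.02589; risk in control = 61/642 = 0.09502.
Absolute risk reduction = 0.09502 − 0.02589 = 0.06913
NNT = 1 / ARR = 1 / 0.06913 = 14.465 → round up → 15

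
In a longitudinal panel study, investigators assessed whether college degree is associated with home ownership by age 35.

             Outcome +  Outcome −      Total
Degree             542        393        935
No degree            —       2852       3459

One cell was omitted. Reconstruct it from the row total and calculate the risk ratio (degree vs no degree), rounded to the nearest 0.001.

3.303

The missing cell is in the unexposed row: 3459 − 2852 = 607.
So a = 542, b = 393, c = 607, d = 2852.
RR = [a/(a+b)] / [c/(c+d)] = (542/935) / (607/3459) = 0.57968/0.17548 = 3.30331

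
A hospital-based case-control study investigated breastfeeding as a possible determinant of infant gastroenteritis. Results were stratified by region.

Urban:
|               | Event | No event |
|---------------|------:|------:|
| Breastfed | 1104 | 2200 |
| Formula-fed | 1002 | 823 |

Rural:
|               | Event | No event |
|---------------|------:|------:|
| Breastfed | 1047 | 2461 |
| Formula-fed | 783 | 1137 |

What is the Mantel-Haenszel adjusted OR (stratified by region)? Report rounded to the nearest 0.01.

0.51

OR_MH = Σ(aᵢdᵢ/nᵢ) / Σ(bᵢcᵢ/nᵢ), where nᵢ is the stratum total.
Stratum 1 (Urban): n = 5129; a·d/n = 1104·823/5129 = 177.1480; b·c/n = 2200·1002/5129 = 429.7914
Stratum 2 (Rural): n = 5428; a·d/n = 1047·1137/5428 = 219.3145; b·c/n = 2461·783/5428 = 355.0042
OR_MH = (177.1480 + 219.3145) / (429.7914 + 355.0042) = 396.4625 / 784.7956 = 0.50518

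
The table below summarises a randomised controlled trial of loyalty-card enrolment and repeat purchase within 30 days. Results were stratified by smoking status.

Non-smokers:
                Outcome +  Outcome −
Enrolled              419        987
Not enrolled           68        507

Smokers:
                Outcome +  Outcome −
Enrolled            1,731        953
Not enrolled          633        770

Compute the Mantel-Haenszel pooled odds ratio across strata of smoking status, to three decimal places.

OR_MH = Σ(aᵢdᵢ/nᵢ) / Σ(bᵢcᵢ/nᵢ), where nᵢ is the stratum total.
Stratum 1 (Non-smokers): n = 1981; a·d/n = 419·507/1981 = 107.2352; b·c/n = 987·68/1981 = 33.8799
Stratum 2 (Smokers): n = 4087; a·d/n = 1731·770/4087 = 326.1243; b·c/n = 953·633/4087 = 147.6019
OR_MH = (107.2352 + 326.1243) / (33.8799 + 147.6019) = 433.3595 / 181.4818 = 2.38790

2.388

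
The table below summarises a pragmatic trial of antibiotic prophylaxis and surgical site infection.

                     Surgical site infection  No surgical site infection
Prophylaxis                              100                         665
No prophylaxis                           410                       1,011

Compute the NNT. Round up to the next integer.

Risk in treated group = 100/765 = 0.13072; risk in control = 410/1421 = 0.28853.
Absolute risk reduction = 0.28853 − 0.13072 = 0.15781
NNT = 1 / ARR = 1 / 0.15781 = 6.337 → round up → 7

7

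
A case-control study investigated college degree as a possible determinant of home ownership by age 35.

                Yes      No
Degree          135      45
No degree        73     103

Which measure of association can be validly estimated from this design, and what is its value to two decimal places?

4.23

Cells: a = 135, b = 45, c = 73, d = 103.
This is a case-control study: participants were sampled on outcome status, so risks in the source population cannot be estimated directly — relative risk is not valid here. The odds ratio is the appropriate measure.
OR = (a·d)/(b·c) = (135 × 103) / (45 × 73) = 13905 / 3285 = 4.23288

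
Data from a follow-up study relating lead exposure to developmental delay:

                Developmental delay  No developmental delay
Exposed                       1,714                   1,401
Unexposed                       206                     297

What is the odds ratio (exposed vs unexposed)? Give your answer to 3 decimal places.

Cells: a = 1714, b = 1401, c = 206, d = 297.
OR = (a·d)/(b·c) = (1714 × 297) / (1401 × 206) = 509058 / 288606 = 1.76385
The odds of developmental delay are about 1.76 times as high in the exposed group.

1.764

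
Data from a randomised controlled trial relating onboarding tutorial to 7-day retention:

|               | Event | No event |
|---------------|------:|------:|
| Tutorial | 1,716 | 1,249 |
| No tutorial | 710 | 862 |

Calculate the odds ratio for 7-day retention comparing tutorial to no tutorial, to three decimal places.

Cells: a = 1716, b = 1249, c = 710, d = 862.
OR = (a·d)/(b·c) = (1716 × 862) / (1249 × 710) = 1479192 / 886790 = 1.66803
The odds of 7-day retention are about 1.67 times as high in the tutorial group.

1.668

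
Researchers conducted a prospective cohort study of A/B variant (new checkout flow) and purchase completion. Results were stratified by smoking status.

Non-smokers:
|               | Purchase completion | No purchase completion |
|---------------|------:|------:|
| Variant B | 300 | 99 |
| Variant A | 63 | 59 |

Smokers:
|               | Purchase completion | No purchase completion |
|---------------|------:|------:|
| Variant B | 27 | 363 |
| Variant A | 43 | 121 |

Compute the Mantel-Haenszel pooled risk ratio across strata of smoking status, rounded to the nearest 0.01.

RR_MH = Σ(aᵢ·n₀ᵢ/nᵢ) / Σ(cᵢ·n₁ᵢ/nᵢ), with n₁ᵢ = aᵢ+bᵢ (exposed), n₀ᵢ = cᵢ+dᵢ (unexposed), nᵢ = n₁ᵢ+n₀ᵢ.
Stratum 1 (Non-smokers): n₁ = 399, n₀ = 122, n = 521; a·n₀/n = 300·122/521 = 70.2495; c·n₁/n = 63·399/521 = 48.2476
Stratum 2 (Smokers): n₁ = 390, n₀ = 164, n = 554; a·n₀/n = 27·164/554 = 7.9928; c·n₁/n = 43·390/554 = 30.2708
RR_MH = (70.2495 + 7.9928) / (48.2476 + 30.2708) = 78.2423 / 78.5184 = 0.99648

1.00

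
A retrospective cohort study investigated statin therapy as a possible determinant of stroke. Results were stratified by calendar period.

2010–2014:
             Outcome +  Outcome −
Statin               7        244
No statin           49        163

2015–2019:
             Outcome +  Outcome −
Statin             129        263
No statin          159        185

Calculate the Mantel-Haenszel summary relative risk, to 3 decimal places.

0.571

RR_MH = Σ(aᵢ·n₀ᵢ/nᵢ) / Σ(cᵢ·n₁ᵢ/nᵢ), with n₁ᵢ = aᵢ+bᵢ (exposed), n₀ᵢ = cᵢ+dᵢ (unexposed), nᵢ = n₁ᵢ+n₀ᵢ.
Stratum 1 (2010–2014): n₁ = 251, n₀ = 212, n = 463; a·n₀/n = 7·212/463 = 3.2052; c·n₁/n = 49·251/463 = 26.5637
Stratum 2 (2015–2019): n₁ = 392, n₀ = 344, n = 736; a·n₀/n = 129·344/736 = 60.2935; c·n₁/n = 159·392/736 = 84.6848
RR_MH = (3.2052 + 60.2935) / (26.5637 + 84.6848) = 63.4987 / 111.2485 = 0.57078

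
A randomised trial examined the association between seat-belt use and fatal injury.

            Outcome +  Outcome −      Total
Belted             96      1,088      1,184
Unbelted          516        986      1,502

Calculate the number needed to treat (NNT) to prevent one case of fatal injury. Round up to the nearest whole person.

4

Risk in treated group = 96/1184 = 0.08108; risk in control = 516/1502 = 0.34354.
Absolute risk reduction = 0.34354 − 0.08108 = 0.26246
NNT = 1 / ARR = 1 / 0.26246 = 3.810 → round up → 4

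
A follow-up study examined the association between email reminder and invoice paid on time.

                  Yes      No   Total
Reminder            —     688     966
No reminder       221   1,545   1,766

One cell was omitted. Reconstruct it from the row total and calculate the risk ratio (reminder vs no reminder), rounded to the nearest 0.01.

2.30

The missing cell is in the exposed row: 966 − 688 = 278.
So a = 278, b = 688, c = 221, d = 1545.
RR = [a/(a+b)] / [c/(c+d)] = (278/966) / (221/1766) = 0.28778/0.12514 = 2.29967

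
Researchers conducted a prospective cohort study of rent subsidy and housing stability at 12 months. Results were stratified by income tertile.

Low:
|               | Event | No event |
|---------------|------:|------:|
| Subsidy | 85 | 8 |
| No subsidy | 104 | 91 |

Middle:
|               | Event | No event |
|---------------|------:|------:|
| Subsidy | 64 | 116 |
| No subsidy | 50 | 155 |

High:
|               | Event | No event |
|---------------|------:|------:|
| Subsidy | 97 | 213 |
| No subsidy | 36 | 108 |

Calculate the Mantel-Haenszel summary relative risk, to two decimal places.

RR_MH = Σ(aᵢ·n₀ᵢ/nᵢ) / Σ(cᵢ·n₁ᵢ/nᵢ), with n₁ᵢ = aᵢ+bᵢ (exposed), n₀ᵢ = cᵢ+dᵢ (unexposed), nᵢ = n₁ᵢ+n₀ᵢ.
Stratum 1 (Low): n₁ = 93, n₀ = 195, n = 288; a·n₀/n = 85·195/288 = 57.5521; c·n₁/n = 104·93/288 = 33.5833
Stratum 2 (Middle): n₁ = 180, n₀ = 205, n = 385; a·n₀/n = 64·205/385 = 34.0779; c·n₁/n = 50·180/385 = 23.3766
Stratum 3 (High): n₁ = 310, n₀ = 144, n = 454; a·n₀/n = 97·144/454 = 30.7665; c·n₁/n = 36·310/454 = 24.5815
RR_MH = (57.5521 + 34.0779 + 30.7665) / (33.5833 + 23.3766 + 24.5815) = 122.3965 / 81.5415 = 1.50103

1.50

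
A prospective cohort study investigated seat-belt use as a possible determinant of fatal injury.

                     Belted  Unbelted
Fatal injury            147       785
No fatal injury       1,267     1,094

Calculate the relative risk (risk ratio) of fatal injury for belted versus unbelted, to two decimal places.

Reading the table with exposure as columns: a = 147 (Belted, case), b = 1267 (Belted, non-case), c = 785 (Unbelted, case), d = 1094.
Risk in exposed = 147/1414 = 0.10396; risk in unexposed = 785/1879 = 0.41778.
RR = 0.10396 / 0.41778 = 0.24884
The risk is 75% lower among the exposed than among the unexposed.

0.25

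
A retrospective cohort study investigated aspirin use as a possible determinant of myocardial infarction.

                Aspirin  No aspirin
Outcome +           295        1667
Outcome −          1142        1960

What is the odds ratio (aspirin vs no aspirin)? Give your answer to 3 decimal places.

0.304

Reading the table with exposure as columns: a = 295 (Aspirin, case), b = 1142 (Aspirin, non-case), c = 1667 (No aspirin, case), d = 1960.
OR = (a·d)/(b·c) = (295 × 1960) / (1142 × 1667) = 578200 / 1903714 = 0.30372
Exposure is associated with lower odds of myocardial infarction (OR = 0.30 < 1).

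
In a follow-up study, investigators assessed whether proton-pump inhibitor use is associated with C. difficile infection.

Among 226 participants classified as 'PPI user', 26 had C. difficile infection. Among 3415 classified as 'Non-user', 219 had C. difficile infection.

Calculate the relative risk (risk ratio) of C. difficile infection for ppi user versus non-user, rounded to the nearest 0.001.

1.794

From the description: a = 26, b = 200, c = 219, d = 3196.
Risk in exposed = 26/226 = 0.11504; risk in unexposed = 219/3415 = 0.06413.
RR = 0.11504 / 0.06413 = 1.79395
The risk among the exposed is 1.79 times that among the unexposed.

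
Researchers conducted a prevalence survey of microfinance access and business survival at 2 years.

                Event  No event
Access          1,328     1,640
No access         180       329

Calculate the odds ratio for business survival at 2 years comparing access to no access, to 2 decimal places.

Cells: a = 1328, b = 1640, c = 180, d = 329.
OR = (a·d)/(b·c) = (1328 × 329) / (1640 × 180) = 436912 / 295200 = 1.48005
The odds of business survival at 2 years are about 1.48 times as high in the access group.

1.48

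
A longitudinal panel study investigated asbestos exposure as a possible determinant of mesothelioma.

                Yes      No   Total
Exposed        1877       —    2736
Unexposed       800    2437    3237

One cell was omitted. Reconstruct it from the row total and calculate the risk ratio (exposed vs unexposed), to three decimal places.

2.776

The missing cell is in the exposed row: 2736 − 1877 = 859.
So a = 1877, b = 859, c = 800, d = 2437.
RR = [a/(a+b)] / [c/(c+d)] = (1877/2736) / (800/3237) = 0.68604/0.24714 = 2.77588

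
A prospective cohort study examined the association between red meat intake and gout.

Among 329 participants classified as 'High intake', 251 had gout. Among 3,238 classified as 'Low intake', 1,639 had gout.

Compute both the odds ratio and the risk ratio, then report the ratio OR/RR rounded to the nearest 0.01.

From the description: a = 251, b = 78, c = 1639, d = 1599.
OR = (251·1599)/(78·1639) = 401349/127842 = 3.13941
Risk in exposed = 251/329 = 0.76292; risk in unexposed = 1639/3238 = 0.50618; RR = 1.50722
OR/RR = 3.13941 / 1.50722 = 2.08292
The outcome is not rare, so the OR lies further from 1 than the RR.

2.08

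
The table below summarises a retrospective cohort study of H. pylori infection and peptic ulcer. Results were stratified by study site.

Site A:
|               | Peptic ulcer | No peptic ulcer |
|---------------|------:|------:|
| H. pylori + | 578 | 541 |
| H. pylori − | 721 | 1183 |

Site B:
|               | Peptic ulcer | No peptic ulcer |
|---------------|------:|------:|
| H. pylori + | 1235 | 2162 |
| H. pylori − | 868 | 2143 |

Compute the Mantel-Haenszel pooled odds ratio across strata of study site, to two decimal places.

1.52

OR_MH = Σ(aᵢdᵢ/nᵢ) / Σ(bᵢcᵢ/nᵢ), where nᵢ is the stratum total.
Stratum 1 (Site A): n = 3023; a·d/n = 578·1183/3023 = 226.1905; b·c/n = 541·721/3023 = 129.0311
Stratum 2 (Site B): n = 6408; a·d/n = 1235·2143/6408 = 413.0158; b·c/n = 2162·868/6408 = 292.8552
OR_MH = (226.1905 + 413.0158) / (129.0311 + 292.8552) = 639.2063 / 421.8863 = 1.51512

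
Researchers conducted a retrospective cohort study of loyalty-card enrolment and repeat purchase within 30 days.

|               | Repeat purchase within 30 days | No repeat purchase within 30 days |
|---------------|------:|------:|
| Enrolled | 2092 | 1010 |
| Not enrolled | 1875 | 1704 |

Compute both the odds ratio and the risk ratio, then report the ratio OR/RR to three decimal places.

Cells: a = 2092, b = 1010, c = 1875, d = 1704.
OR = (2092·1704)/(1010·1875) = 3564768/1893750 = 1.88239
Risk in exposed = 2092/3102 = 0.67440; risk in unexposed = 1875/3579 = 0.52389; RR = 1.28730
OR/RR = 1.88239 / 1.28730 = 1.46227
The outcome is not rare, so the OR lies further from 1 than the RR.

1.462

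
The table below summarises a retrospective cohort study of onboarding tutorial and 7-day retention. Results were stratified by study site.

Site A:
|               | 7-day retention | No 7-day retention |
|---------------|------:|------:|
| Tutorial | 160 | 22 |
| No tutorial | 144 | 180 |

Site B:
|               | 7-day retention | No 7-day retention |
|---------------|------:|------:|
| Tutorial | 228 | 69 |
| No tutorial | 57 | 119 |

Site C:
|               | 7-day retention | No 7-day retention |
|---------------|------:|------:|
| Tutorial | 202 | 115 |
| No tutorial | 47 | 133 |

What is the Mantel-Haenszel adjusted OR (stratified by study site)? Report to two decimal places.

OR_MH = Σ(aᵢdᵢ/nᵢ) / Σ(bᵢcᵢ/nᵢ), where nᵢ is the stratum total.
Stratum 1 (Site A): n = 506; a·d/n = 160·180/506 = 56.9170; b·c/n = 22·144/506 = 6.2609
Stratum 2 (Site B): n = 473; a·d/n = 228·119/473 = 57.3615; b·c/n = 69·57/473 = 8.3150
Stratum 3 (Site C): n = 497; a·d/n = 202·133/497 = 54.0563; b·c/n = 115·47/497 = 10.8753
OR_MH = (56.9170 + 57.3615 + 54.0563) / (6.2609 + 8.3150 + 10.8753) = 168.3349 / 25.4511 = 6.61404

6.61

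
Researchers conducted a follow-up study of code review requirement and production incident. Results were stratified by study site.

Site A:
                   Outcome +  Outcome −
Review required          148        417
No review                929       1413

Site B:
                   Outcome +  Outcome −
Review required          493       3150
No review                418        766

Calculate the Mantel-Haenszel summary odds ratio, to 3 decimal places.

0.370

OR_MH = Σ(aᵢdᵢ/nᵢ) / Σ(bᵢcᵢ/nᵢ), where nᵢ is the stratum total.
Stratum 1 (Site A): n = 2907; a·d/n = 148·1413/2907 = 71.9381; b·c/n = 417·929/2907 = 133.2621
Stratum 2 (Site B): n = 4827; a·d/n = 493·766/4827 = 78.2345; b·c/n = 3150·418/4827 = 272.7781
OR_MH = (71.9381 + 78.2345) / (133.2621 + 272.7781) = 150.1726 / 406.0402 = 0.36985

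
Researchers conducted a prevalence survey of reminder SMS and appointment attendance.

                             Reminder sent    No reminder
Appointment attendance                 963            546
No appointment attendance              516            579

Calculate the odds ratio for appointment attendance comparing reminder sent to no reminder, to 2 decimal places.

1.98

Reading the table with exposure as columns: a = 963 (Reminder sent, case), b = 516 (Reminder sent, non-case), c = 546 (No reminder, case), d = 579.
OR = (a·d)/(b·c) = (963 × 579) / (516 × 546) = 557577 / 281736 = 1.97908
The odds of appointment attendance are about 1.98 times as high in the reminder sent group.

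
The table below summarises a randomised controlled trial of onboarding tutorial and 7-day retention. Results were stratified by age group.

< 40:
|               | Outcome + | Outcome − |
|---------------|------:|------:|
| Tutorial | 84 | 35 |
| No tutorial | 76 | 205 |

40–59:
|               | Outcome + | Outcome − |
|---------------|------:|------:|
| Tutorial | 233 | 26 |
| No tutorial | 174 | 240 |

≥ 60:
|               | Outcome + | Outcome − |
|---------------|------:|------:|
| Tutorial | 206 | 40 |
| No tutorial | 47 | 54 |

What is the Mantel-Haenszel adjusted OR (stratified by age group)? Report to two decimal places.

OR_MH = Σ(aᵢdᵢ/nᵢ) / Σ(bᵢcᵢ/nᵢ), where nᵢ is the stratum total.
Stratum 1 (< 40): n = 400; a·d/n = 84·205/400 = 43.0500; b·c/n = 35·76/400 = 6.6500
Stratum 2 (40–59): n = 673; a·d/n = 233·240/673 = 83.0906; b·c/n = 26·174/673 = 6.7221
Stratum 3 (≥ 60): n = 347; a·d/n = 206·54/347 = 32.0576; b·c/n = 40·47/347 = 5.4179
OR_MH = (43.0500 + 83.0906 + 32.0576) / (6.6500 + 6.7221 + 5.4179) = 158.1983 / 18.7900 = 8.41928

8.42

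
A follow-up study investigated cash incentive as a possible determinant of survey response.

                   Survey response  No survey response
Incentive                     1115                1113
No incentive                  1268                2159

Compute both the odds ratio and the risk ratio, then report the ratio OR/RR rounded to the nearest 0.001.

Cells: a = 1115, b = 1113, c = 1268, d = 2159.
OR = (1115·2159)/(1113·1268) = 2407285/1411284 = 1.70574
Risk in exposed = 1115/2228 = 0.50045; risk in unexposed = 1268/3427 = 0.37000; RR = 1.35255
OR/RR = 1.70574 / 1.35255 = 1.26113
The outcome is not rare, so the OR lies further from 1 than the RR.

1.261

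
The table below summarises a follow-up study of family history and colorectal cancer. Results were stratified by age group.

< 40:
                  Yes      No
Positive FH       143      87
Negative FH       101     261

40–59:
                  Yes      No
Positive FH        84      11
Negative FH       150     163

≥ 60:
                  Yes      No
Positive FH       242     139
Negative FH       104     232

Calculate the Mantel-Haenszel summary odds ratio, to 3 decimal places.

OR_MH = Σ(aᵢdᵢ/nᵢ) / Σ(bᵢcᵢ/nᵢ), where nᵢ is the stratum total.
Stratum 1 (< 40): n = 592; a·d/n = 143·261/592 = 63.0456; b·c/n = 87·101/592 = 14.8429
Stratum 2 (40–59): n = 408; a·d/n = 84·163/408 = 33.5588; b·c/n = 11·150/408 = 4.0441
Stratum 3 (≥ 60): n = 717; a·d/n = 242·232/717 = 78.3040; b·c/n = 139·104/717 = 20.1618
OR_MH = (63.0456 + 33.5588 + 78.3040) / (14.8429 + 4.0441 + 20.1618) = 174.9085 / 39.0488 = 4.47923

4.479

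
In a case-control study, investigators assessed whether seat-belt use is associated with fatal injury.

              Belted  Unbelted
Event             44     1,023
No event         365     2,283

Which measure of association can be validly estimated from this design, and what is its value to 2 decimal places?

0.27

Reading the table with exposure as columns: a = 44 (Belted, case), b = 365 (Belted, non-case), c = 1023 (Unbelted, case), d = 2283.
This is a case-control study: participants were sampled on outcome status, so risks in the source population cannot be estimated directly — relative risk is not valid here. The odds ratio is the appropriate measure.
OR = (a·d)/(b·c) = (44 × 2283) / (365 × 1023) = 100452 / 373395 = 0.26902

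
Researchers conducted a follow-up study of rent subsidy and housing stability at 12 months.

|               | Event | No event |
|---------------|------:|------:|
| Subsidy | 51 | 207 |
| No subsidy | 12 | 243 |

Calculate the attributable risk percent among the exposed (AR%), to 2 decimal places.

76.19

Cells: a = 51, b = 207, c = 12, d = 243.
Risk in exposed = 51/258 = 0.19767; risk in unexposed = 12/255 = 0.04706.
RR = 0.19767/0.04706 = 4.20058
AR% = (RR − 1)/RR × 100 = (4.20058 − 1)/4.20058 × 100 = 76.1938%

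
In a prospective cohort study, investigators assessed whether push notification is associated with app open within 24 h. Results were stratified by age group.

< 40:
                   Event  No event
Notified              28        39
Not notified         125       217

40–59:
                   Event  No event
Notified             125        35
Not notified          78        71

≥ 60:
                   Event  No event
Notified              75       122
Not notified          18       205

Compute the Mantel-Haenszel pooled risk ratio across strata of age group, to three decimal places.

RR_MH = Σ(aᵢ·n₀ᵢ/nᵢ) / Σ(cᵢ·n₁ᵢ/nᵢ), with n₁ᵢ = aᵢ+bᵢ (exposed), n₀ᵢ = cᵢ+dᵢ (unexposed), nᵢ = n₁ᵢ+n₀ᵢ.
Stratum 1 (< 40): n₁ = 67, n₀ = 342, n = 409; a·n₀/n = 28·342/409 = 23.4132; c·n₁/n = 125·67/409 = 20.4768
Stratum 2 (40–59): n₁ = 160, n₀ = 149, n = 309; a·n₀/n = 125·149/309 = 60.2751; c·n₁/n = 78·160/309 = 40.3883
Stratum 3 (≥ 60): n₁ = 197, n₀ = 223, n = 420; a·n₀/n = 75·223/420 = 39.8214; c·n₁/n = 18·197/420 = 8.4429
RR_MH = (23.4132 + 60.2751 + 39.8214) / (20.4768 + 40.3883 + 8.4429) = 123.5097 / 69.3080 = 1.78204

1.782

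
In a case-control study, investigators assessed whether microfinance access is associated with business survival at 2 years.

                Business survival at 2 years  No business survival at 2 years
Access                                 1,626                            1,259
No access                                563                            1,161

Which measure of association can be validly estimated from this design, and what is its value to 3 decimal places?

2.663

Cells: a = 1626, b = 1259, c = 563, d = 1161.
This is a case-control study: participants were sampled on outcome status, so risks in the source population cannot be estimated directly — relative risk is not valid here. The odds ratio is the appropriate measure.
OR = (a·d)/(b·c) = (1626 × 1161) / (1259 × 563) = 1887786 / 708817 = 2.66329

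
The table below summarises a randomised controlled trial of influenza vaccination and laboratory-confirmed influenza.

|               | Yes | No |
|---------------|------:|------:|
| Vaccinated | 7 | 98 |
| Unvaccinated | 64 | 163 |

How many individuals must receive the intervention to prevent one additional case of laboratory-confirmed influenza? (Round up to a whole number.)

Risk in treated group = 7/105 = 0.06667; risk in control = 64/227 = 0.28194.
Absolute risk reduction = 0.28194 − 0.06667 = 0.21527
NNT = 1 / ARR = 1 / 0.21527 = 4.645 → round up → 5

5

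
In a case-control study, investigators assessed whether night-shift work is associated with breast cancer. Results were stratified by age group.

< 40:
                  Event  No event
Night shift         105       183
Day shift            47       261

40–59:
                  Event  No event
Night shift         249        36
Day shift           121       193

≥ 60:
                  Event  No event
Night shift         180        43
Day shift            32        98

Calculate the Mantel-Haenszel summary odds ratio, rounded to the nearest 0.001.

OR_MH = Σ(aᵢdᵢ/nᵢ) / Σ(bᵢcᵢ/nᵢ), where nᵢ is the stratum total.
Stratum 1 (< 40): n = 596; a·d/n = 105·261/596 = 45.9815; b·c/n = 183·47/596 = 14.4312
Stratum 2 (40–59): n = 599; a·d/n = 249·193/599 = 80.2287; b·c/n = 36·121/599 = 7.2721
Stratum 3 (≥ 60): n = 353; a·d/n = 180·98/353 = 49.9717; b·c/n = 43·32/353 = 3.8980
OR_MH = (45.9815 + 80.2287 + 49.9717) / (14.4312 + 7.2721 + 3.8980) = 176.1819 / 25.6013 = 6.88174

6.882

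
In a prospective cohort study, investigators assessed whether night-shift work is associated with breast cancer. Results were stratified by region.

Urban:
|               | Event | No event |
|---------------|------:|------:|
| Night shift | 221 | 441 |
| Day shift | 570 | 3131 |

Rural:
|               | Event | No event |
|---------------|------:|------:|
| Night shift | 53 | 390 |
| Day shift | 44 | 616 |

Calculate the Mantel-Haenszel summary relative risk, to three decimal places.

RR_MH = Σ(aᵢ·n₀ᵢ/nᵢ) / Σ(cᵢ·n₁ᵢ/nᵢ), with n₁ᵢ = aᵢ+bᵢ (exposed), n₀ᵢ = cᵢ+dᵢ (unexposed), nᵢ = n₁ᵢ+n₀ᵢ.
Stratum 1 (Urban): n₁ = 662, n₀ = 3701, n = 4363; a·n₀/n = 221·3701/4363 = 187.4676; c·n₁/n = 570·662/4363 = 86.4864
Stratum 2 (Rural): n₁ = 443, n₀ = 660, n = 1103; a·n₀/n = 53·660/1103 = 31.7135; c·n₁/n = 44·443/1103 = 17.6718
RR_MH = (187.4676 + 31.7135) / (86.4864 + 17.6718) = 219.1811 / 104.1582 = 2.10431

2.104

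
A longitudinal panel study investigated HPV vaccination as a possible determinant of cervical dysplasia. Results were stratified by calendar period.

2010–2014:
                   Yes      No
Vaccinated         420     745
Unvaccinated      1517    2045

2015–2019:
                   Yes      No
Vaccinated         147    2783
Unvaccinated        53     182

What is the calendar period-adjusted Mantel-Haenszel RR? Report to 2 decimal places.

RR_MH = Σ(aᵢ·n₀ᵢ/nᵢ) / Σ(cᵢ·n₁ᵢ/nᵢ), with n₁ᵢ = aᵢ+bᵢ (exposed), n₀ᵢ = cᵢ+dᵢ (unexposed), nᵢ = n₁ᵢ+n₀ᵢ.
Stratum 1 (2010–2014): n₁ = 1165, n₀ = 3562, n = 4727; a·n₀/n = 420·3562/4727 = 316.4883; c·n₁/n = 1517·1165/4727 = 373.8746
Stratum 2 (2015–2019): n₁ = 2930, n₀ = 235, n = 3165; a·n₀/n = 147·235/3165 = 10.9147; c·n₁/n = 53·2930/3165 = 49.0648
RR_MH = (316.4883 + 10.9147) / (373.8746 + 49.0648) = 327.4030 / 422.9393 = 0.77411

0.77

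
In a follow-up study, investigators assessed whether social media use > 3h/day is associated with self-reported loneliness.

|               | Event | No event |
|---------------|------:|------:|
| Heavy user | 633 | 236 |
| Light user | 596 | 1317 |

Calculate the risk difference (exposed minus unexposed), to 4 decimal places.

0.4169

Cells: a = 633, b = 236, c = 596, d = 1317.
Risk in exposed = 633/869 = 0.728423; risk in unexposed = 596/1913 = 0.311553.
Risk difference = 0.728423 − 0.311553 = 0.416871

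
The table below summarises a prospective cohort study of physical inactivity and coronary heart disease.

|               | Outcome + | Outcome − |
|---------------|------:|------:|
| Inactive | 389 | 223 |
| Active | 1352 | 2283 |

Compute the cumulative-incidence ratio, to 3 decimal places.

1.709

Cells: a = 389, b = 223, c = 1352, d = 2283.
Risk in exposed = 389/612 = 0.63562; risk in unexposed = 1352/3635 = 0.37194.
RR = 0.63562 / 0.37194 = 1.70894
The risk among the exposed is 1.71 times that among the unexposed.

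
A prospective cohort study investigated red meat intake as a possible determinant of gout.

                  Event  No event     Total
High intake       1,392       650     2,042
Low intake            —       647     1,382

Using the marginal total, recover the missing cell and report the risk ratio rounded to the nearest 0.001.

1.282

The missing cell is in the unexposed row: 1382 − 647 = 735.
So a = 1392, b = 650, c = 735, d = 647.
RR = [a/(a+b)] / [c/(c+d)] = (1392/2042) / (735/1382) = 0.68168/0.53184 = 1.28175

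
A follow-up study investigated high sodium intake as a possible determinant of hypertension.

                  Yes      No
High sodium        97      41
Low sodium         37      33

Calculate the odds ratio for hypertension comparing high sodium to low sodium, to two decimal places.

Cells: a = 97, b = 41, c = 37, d = 33.
OR = (a·d)/(b·c) = (97 × 33) / (41 × 37) = 3201 / 1517 = 2.11009
The odds of hypertension are about 2.11 times as high in the high sodium group.

2.11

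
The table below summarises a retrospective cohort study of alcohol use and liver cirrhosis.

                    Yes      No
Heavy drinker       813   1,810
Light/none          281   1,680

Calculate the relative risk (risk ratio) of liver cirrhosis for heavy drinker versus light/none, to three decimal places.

Cells: a = 813, b = 1810, c = 281, d = 1680.
Risk in exposed = 813/2623 = 0.30995; risk in unexposed = 281/1961 = 0.14329.
RR = 0.30995 / 0.14329 = 2.16303
The risk among the exposed is 2.16 times that among the unexposed.

2.163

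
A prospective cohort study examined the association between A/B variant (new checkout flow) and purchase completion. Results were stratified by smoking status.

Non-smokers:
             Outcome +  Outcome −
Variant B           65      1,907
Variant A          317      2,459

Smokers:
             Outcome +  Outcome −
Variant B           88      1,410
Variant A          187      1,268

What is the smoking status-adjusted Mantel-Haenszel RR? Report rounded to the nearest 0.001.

RR_MH = Σ(aᵢ·n₀ᵢ/nᵢ) / Σ(cᵢ·n₁ᵢ/nᵢ), with n₁ᵢ = aᵢ+bᵢ (exposed), n₀ᵢ = cᵢ+dᵢ (unexposed), nᵢ = n₁ᵢ+n₀ᵢ.
Stratum 1 (Non-smokers): n₁ = 1972, n₀ = 2776, n = 4748; a·n₀/n = 65·2776/4748 = 38.0034; c·n₁/n = 317·1972/4748 = 131.6605
Stratum 2 (Smokers): n₁ = 1498, n₀ = 1455, n = 2953; a·n₀/n = 88·1455/2953 = 43.3593; c·n₁/n = 187·1498/2953 = 94.8615
RR_MH = (38.0034 + 43.3593) / (131.6605 + 94.8615) = 81.3627 / 226.5220 = 0.35918

0.359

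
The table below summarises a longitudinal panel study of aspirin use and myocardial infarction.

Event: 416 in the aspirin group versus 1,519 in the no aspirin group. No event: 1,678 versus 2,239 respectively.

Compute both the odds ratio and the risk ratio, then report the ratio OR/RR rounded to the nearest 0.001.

0.744

From the description: a = 416, b = 1678, c = 1519, d = 2239.
OR = (416·2239)/(1678·1519) = 931424/2548882 = 0.36542
Risk in exposed = 416/2094 = 0.19866; risk in unexposed = 1519/3758 = 0.40420; RR = 0.49149
OR/RR = 0.36542 / 0.49149 = 0.74350
The outcome is not rare, so the OR lies further from 1 than the RR.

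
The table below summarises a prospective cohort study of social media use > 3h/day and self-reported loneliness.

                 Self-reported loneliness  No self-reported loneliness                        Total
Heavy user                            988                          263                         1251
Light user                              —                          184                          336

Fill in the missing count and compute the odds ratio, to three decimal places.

4.548

The missing cell is in the unexposed row: 336 − 184 = 152.
So a = 988, b = 263, c = 152, d = 184.
OR = (a·d)/(b·c) = (988 × 184) / (263 × 152) = 181792 / 39976 = 4.54753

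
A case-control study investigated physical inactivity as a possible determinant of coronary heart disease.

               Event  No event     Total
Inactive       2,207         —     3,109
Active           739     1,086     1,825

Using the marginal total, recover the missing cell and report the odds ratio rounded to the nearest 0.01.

The missing cell is in the exposed row: 3109 − 2207 = 902.
So a = 2207, b = 902, c = 739, d = 1086.
OR = (a·d)/(b·c) = (2207 × 1086) / (902 × 739) = 2396802 / 666578 = 3.59568

3.60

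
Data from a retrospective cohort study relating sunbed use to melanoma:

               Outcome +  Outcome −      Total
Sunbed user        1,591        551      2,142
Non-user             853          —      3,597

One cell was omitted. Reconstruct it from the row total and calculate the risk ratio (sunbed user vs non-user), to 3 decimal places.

The missing cell is in the unexposed row: 3597 − 853 = 2744.
So a = 1591, b = 551, c = 853, d = 2744.
RR = [a/(a+b)] / [c/(c+d)] = (1591/2142) / (853/3597) = 0.74276/0.23714 = 3.13215

3.132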